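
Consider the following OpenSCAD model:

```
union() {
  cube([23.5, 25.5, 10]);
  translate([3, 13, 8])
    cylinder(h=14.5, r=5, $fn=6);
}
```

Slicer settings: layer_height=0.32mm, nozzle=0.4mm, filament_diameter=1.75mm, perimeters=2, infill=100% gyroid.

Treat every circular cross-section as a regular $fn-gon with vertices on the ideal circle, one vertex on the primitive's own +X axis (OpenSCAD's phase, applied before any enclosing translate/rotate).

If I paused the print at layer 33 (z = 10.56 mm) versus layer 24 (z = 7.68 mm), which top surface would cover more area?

layer 24 (z = 7.68 mm)

Layer 33 (z = 10.56): the cube is not intersected at this z (z outside [0, 10]); the r=5 cylinder at (3, 13) contributes a regular 6-gon of circumradius 5 (area = (6/2)·5.000²·sin(360°/6) = 64.95 mm²); Combining (union): only the r=5 cylinder at (3, 13) is present, so the union is just that shape — area = 64.95 mm². So its area = 64.95 mm². Layer 24 (z = 7.68): the cube (footprint 23.5×25.5) is included at this height (area 599.25 mm²); the cylinder at (3, 13) is not intersected at this z (z outside [8, 22.5]); Merging all regions: only the 23.5×25.5 cube is present, so the union is just that shape — area = 599.25 mm². So its area = 599.25 mm². Layer 24 is larger (599.25 vs 64.95 mm²).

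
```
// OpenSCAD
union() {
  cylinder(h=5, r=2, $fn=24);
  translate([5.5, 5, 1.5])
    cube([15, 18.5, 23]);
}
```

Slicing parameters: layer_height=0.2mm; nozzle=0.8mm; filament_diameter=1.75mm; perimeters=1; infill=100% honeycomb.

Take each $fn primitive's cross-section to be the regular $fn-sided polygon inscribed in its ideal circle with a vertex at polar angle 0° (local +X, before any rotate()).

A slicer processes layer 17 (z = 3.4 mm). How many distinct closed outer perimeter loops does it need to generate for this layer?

2

At z = 3.4 mm: the r=2 cylinder gives a regular 24-gon of circumradius 2 (constant along its height); the cube at (5.5, 5) (footprint 15×18.5) is included at this height; Combining (union): the 2 present regions are separate (no shared area or edge), so areas and boundary lengths simply add and each stays a separate island — 2 connected regions. The result has 2 disconnected regions.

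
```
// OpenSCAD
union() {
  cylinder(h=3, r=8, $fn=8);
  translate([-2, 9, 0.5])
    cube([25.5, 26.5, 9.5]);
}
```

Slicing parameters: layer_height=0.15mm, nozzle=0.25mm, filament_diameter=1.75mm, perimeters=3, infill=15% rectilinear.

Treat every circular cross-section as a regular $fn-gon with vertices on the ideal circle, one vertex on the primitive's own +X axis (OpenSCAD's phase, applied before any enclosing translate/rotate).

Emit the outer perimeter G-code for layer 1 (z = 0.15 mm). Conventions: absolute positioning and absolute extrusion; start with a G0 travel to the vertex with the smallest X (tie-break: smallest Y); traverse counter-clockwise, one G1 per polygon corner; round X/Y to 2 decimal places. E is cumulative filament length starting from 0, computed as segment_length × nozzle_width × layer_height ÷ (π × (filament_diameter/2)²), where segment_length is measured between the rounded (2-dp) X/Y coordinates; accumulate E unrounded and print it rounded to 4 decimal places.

At z = 0.15 mm: the r=8 cylinder contributes a regular 8-gon of circumradius 8; the cube at (-2, 9) does not reach this height (z outside [0.5, 10]); Taking the union: only the r=8 cylinder is present, so the union is just that shape — 1 connected region. The outline is a single polygon with 8 vertices. Extrusion per mm of travel: 0.25 × 0.15 / (π × 0.875²) = 0.015591. Accumulating E over each segment gives final E = 0.7639.

G0 X-8.00 Y0.00 Z0.15
G1 X-5.66 Y-5.66 E0.0955
G1 X0.00 Y-8.00 E0.1910
G1 X5.66 Y-5.66 E0.2865
G1 X8.00 Y0.00 E0.3819
G1 X5.66 Y5.66 E0.4774
G1 X0.00 Y8.00 E0.5729
G1 X-5.66 Y5.66 E0.6684
G1 X-8.00 Y0.00 E0.7639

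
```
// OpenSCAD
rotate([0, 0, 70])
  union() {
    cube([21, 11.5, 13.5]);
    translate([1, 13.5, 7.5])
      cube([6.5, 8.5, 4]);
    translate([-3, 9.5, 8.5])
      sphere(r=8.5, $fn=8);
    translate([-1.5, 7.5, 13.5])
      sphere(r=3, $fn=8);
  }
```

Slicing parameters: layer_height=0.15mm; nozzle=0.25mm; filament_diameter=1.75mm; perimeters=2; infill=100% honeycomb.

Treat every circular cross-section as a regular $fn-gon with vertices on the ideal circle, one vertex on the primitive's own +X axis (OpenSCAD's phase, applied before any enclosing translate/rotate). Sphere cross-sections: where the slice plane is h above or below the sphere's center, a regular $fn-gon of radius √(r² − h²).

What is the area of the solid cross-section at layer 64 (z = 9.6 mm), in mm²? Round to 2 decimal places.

455.41 mm²

At z = 9.6 mm: the 21×11.5 cube contributes its full rectangle (area 241.50 mm²); the cube at (1, 13.5) (footprint 6.5×8.5) is included at this height (area 55.25 mm²); the r=8.5 sphere at (-3, 9.5) contributes a regular 8-gon of circumradius √(8.5²−1.1²) = 8.429 (area = (8/2)·8.429²·sin(360°/8) = 200.93 mm²); the sphere at (-1.5, 7.5) is absent (|z−center|=3.900 > r=3); Taking the union: the regions partially overlap — summed areas 497.68 mm² minus the doubly-counted overlap 42.27 mm² gives 455.41 mm² — area = 455.41 mm²; (rotated 70° about Z; rotation is an isometry so areas/perimeters/island counts are preserved). Overall, the cross-section is a single solid region. Net area = 455.41 mm².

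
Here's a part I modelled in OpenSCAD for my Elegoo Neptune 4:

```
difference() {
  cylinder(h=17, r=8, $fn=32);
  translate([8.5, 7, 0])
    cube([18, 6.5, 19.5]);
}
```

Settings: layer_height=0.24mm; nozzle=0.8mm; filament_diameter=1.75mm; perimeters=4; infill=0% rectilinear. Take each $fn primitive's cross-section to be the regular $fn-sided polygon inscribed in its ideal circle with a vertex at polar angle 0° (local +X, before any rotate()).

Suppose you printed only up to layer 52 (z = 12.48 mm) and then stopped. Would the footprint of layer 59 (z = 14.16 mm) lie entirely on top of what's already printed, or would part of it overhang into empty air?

entirely on top

Compare the two slices. At z = 12.48: the cylinder: section is a regular 32-gon, circumradius r=8 (area = (32/2)·8.000²·sin(360°/32) = 199.77 mm²); the cube at (8.5, 7) is present — its section is the full 18×6.5 rectangle (area 117.00 mm²); After the difference (first − rest): starting from the r=8 cylinder (199.77 mm²), the 18×6.5 cube at (8.5, 7) misses the remaining region (no effect) — area = 199.77 mm². At z = 14.16: the cylinder: section is a regular 32-gon, circumradius r=8 (area = (32/2)·8.000²·sin(360°/32) = 199.77 mm²); the cube at (8.5, 7) (footprint 18×6.5) is included at this height (area 117.00 mm²); After the difference (first − rest): starting from the r=8 cylinder (199.77 mm²), the 18×6.5 cube at (8.5, 7) misses the remaining region (no effect) — area = 199.77 mm². Checking containment: the cross-section at z = 14.16 is a subset of the cross-section at z = 12.48.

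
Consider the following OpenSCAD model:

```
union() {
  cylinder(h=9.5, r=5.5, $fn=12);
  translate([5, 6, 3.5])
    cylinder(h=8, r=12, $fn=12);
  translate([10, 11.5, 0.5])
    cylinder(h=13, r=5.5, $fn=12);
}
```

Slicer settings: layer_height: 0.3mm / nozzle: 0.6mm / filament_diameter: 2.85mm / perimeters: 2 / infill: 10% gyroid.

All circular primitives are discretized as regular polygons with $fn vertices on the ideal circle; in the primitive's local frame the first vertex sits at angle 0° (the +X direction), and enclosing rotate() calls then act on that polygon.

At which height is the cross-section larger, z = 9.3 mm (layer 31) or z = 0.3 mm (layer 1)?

layer 31 (z = 9.3 mm)

Layer 31 (z = 9.3): the cylinder: section is a regular 12-gon, circumradius r=5.5 (area = (12/2)·5.500²·sin(360°/12) = 90.75 mm²); the r=12 cylinder at (5, 6) contributes a regular 12-gon of circumradius 12 (area = (12/2)·12.000²·sin(360°/12) = 432.00 mm²); the r=5.5 cylinder at (10, 11.5) contributes a regular 12-gon of circumradius 5.5 (area = (12/2)·5.500²·sin(360°/12) = 90.75 mm²); Merging all regions: the regions partially overlap — summed areas 613.50 mm² minus the doubly-counted overlap 166.41 mm² gives 447.09 mm² — area = 447.09 mm². So its area = 447.09 mm². Layer 1 (z = 0.3): the cylinder: section is a regular 12-gon, circumradius r=5.5 (area = (12/2)·5.500²·sin(360°/12) = 90.75 mm²); the cylinder at (5, 6) is absent (z outside [3.5, 11.5]); the cylinder at (10, 11.5) is not intersected at this z (z outside [0.5, 13.5]); Taking the union: only the r=5.5 cylinder is present, so the union is just that shape — area = 90.75 mm². So its area = 90.75 mm². Layer 31 is larger (447.09 vs 90.75 mm²).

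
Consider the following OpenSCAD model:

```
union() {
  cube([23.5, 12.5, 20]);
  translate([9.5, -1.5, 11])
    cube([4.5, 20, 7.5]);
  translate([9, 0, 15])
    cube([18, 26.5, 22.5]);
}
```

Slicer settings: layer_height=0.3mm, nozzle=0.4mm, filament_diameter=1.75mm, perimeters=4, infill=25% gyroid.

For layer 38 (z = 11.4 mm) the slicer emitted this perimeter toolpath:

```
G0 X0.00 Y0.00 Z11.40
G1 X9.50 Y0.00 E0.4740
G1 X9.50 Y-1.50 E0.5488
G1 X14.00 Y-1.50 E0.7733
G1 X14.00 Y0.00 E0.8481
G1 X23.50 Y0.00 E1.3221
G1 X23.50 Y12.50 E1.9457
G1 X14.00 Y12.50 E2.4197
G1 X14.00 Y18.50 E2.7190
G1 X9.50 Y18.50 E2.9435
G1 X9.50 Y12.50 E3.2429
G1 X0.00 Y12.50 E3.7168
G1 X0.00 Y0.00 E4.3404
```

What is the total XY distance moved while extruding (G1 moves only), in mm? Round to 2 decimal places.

87.00 mm

Sum the Euclidean lengths of each G1 segment: total = 87.00 mm.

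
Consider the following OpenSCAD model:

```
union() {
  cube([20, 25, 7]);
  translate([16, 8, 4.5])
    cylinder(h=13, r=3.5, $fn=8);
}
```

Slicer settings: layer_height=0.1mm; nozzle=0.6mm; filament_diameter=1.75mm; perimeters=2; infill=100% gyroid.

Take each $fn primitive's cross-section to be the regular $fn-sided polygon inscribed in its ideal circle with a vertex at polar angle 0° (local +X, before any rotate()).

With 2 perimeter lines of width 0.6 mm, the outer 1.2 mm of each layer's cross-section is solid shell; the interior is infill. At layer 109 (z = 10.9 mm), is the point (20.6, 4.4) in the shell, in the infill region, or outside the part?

At z = 10.9 mm: the cube does not reach this height (z outside [0, 7]); the cylinder at (16, 8): section is a regular 8-gon, circumradius r=3.5; Taking the union: only the r=3.5 cylinder at (16, 8) is present, so the union is just that shape — 1 connected region. Overall, the cross-section is a single solid region. The nearest boundary edge runs (16.00, 4.50)→(18.47, 5.53); distance from the point to it = 2.40 mm. The point is not inside any of the regions above, so it lies outside the cross-section (2.40 mm from the nearest boundary).

outside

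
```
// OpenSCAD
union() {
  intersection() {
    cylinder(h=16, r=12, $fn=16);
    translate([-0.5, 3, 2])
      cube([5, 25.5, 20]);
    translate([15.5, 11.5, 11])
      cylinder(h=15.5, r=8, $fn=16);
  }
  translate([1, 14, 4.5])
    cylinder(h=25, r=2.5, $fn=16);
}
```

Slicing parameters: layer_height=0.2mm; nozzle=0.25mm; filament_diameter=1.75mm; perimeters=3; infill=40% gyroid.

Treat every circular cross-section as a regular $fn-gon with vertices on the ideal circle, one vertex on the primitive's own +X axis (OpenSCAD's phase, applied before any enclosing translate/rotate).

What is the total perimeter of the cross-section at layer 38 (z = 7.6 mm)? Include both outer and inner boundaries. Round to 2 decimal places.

At z = 7.6 mm: the cylinder: section is a regular 16-gon, circumradius r=12 (perimeter = 2·16·12.000·sin(180°/16) = 74.91 mm); the 5×25.5 cube at (-0.5, 3) contributes its full rectangle (perimeter 61.00 mm); the cylinder at (15.5, 11.5) is not intersected at this z (z outside [11, 26.5]); Taking the intersection: at least one operand is absent at this height, so nothing remains; the cylinder at (1, 14): section is a regular 16-gon, circumradius r=2.5 (perimeter = 2·16·2.500·sin(180°/16) = 15.61 mm); Taking the union: only the r=2.5 cylinder at (1, 14) is present, so the union is just that shape — boundary = 15.61 mm. Overall, the cross-section is a single solid region. Total boundary length (outer) = 15.61 mm.

15.61 mm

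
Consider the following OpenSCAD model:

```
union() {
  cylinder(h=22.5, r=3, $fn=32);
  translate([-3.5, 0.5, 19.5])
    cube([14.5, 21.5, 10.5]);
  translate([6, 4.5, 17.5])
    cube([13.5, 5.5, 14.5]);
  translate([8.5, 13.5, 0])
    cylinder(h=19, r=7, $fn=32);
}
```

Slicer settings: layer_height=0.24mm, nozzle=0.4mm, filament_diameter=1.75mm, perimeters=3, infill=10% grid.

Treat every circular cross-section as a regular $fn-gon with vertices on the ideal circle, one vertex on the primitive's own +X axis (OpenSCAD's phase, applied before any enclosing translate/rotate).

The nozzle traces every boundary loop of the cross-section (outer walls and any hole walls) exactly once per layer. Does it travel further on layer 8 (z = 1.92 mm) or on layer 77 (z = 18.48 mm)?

layer 77 (z = 18.48 mm)

Layer 8 (z = 1.92): the r=3 cylinder gives a regular 32-gon of circumradius 3 (constant along its height) (perimeter = 2·32·3.000·sin(180°/32) = 18.82 mm); the cube at (-3.5, 0.5) is absent (z outside [19.5, 30]); the cube at (6, 4.5) does not reach this height (z outside [17.5, 32]); the cylinder at (8.5, 13.5): section is a regular 32-gon, circumradius r=7 (perimeter = 2·32·7.000·sin(180°/32) = 43.91 mm); Merging all regions: the 2 present regions are separate (no shared area or edge), so areas and boundary lengths simply add and each stays a separate island — boundary = 62.73 mm. So its perimeter = 62.73 mm. Layer 77 (z = 18.48): the r=3 cylinder gives a regular 32-gon of circumradius 3 (constant along its height) (perimeter = 2·32·3.000·sin(180°/32) = 18.82 mm); the cube at (-3.5, 0.5) is absent (z outside [19.5, 30]); the cube at (6, 4.5) (footprint 13.5×5.5) is included at this height (perimeter 38.00 mm); the r=7 cylinder at (8.5, 13.5) gives a regular 32-gon of circumradius 7 (constant along its height) (perimeter = 2·32·7.000·sin(180°/32) = 43.91 mm); Combining (union): the regions partially overlap (shared area 23.20 mm²), so the edge portions inside another operand are dropped and the merged outline is re-measured after clipping — boundary = 79.32 mm. So its perimeter = 79.32 mm. Layer 77 is larger (79.32 vs 62.73 mm).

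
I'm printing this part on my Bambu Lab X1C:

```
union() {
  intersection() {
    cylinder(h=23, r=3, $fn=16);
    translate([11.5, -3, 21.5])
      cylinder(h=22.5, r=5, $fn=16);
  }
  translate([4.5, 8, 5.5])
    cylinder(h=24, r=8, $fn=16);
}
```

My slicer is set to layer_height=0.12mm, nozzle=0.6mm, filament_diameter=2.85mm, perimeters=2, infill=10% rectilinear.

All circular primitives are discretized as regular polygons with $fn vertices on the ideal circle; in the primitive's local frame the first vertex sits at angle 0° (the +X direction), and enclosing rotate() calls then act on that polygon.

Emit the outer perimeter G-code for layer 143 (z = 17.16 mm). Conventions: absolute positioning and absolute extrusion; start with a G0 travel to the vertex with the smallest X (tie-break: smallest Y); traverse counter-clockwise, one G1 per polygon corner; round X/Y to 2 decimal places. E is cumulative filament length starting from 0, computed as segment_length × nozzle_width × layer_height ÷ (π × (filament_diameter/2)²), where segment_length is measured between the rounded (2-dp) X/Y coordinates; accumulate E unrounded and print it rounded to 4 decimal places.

At z = 17.16 mm: the r=3 cylinder gives a regular 16-gon of circumradius 3 (constant along its height); the cylinder at (11.5, -3) is not intersected at this z (z outside [21.5, 44]); Taking the intersection: at least one operand is absent at this height, so nothing remains; the r=8 cylinder at (4.5, 8) gives a regular 16-gon of circumradius 8 (constant along its height); Taking the union: only the r=8 cylinder at (4.5, 8) is present, so the union is just that shape — 1 connected region. The outline is a single polygon with 16 vertices. Extrusion per mm of travel: 0.6 × 0.12 / (π × 1.425²) = 0.011286. Accumulating E over each segment gives final E = 0.5637.

G0 X-3.50 Y8.00 Z17.16
G1 X-2.89 Y4.94 E0.0352
G1 X-1.16 Y2.34 E0.0705
G1 X1.44 Y0.61 E0.1057
G1 X4.50 Y0.00 E0.1409
G1 X7.56 Y0.61 E0.1761
G1 X10.16 Y2.34 E0.2114
G1 X11.89 Y4.94 E0.2466
G1 X12.50 Y8.00 E0.2819
G1 X11.89 Y11.06 E0.3171
G1 X10.16 Y13.66 E0.3523
G1 X7.56 Y15.39 E0.3876
G1 X4.50 Y16.00 E0.4228
G1 X1.44 Y15.39 E0.4580
G1 X-1.16 Y13.66 E0.4932
G1 X-2.89 Y11.06 E0.5285
G1 X-3.50 Y8.00 E0.5637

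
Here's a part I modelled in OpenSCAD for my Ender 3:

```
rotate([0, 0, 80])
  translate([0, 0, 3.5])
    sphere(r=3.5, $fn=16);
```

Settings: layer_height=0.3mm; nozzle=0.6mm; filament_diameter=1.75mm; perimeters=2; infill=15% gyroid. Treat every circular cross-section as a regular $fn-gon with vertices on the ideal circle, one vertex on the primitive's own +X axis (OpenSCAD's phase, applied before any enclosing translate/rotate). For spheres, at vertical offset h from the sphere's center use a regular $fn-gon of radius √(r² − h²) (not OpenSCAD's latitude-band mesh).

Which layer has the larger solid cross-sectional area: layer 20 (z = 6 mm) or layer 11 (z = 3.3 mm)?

layer 11 (z = 3.3 mm)

Layer 20 (z = 6): the r=3.5 sphere contributes a regular 16-gon of circumradius √(3.5²−2.5²) = 2.449 (area = (16/2)·2.449²·sin(360°/16) = 18.37 mm²); (rotated 80° about Z; rotation is an isometry so areas/perimeters/island counts are preserved). So its area = 18.37 mm². Layer 11 (z = 3.3): the r=3.5 sphere contributes a regular 16-gon of circumradius √(3.5²−0.2²) = 3.494 (area = (16/2)·3.494²·sin(360°/16) = 37.38 mm²); (rotated 80° about Z; rotation is an isometry so areas/perimeters/island counts are preserved). So its area = 37.38 mm². Layer 11 is larger (37.38 vs 18.37 mm²).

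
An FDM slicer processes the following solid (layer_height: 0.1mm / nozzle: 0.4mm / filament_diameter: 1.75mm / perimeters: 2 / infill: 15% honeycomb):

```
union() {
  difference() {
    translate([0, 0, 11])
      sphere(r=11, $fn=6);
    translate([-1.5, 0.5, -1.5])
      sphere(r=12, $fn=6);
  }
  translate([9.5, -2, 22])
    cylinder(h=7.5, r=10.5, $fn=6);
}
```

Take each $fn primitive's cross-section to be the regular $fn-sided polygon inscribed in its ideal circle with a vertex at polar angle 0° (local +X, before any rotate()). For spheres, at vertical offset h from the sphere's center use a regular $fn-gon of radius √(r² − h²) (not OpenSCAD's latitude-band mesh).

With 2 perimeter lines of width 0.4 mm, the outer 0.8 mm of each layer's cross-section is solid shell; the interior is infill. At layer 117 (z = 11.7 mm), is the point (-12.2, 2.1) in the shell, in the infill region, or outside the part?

At z = 11.7 mm: the r=11 sphere slices to a regular 6-gon of circumradius 10.978 (√(r²−h²) with h=0.7 from center); the sphere at (-1.5, 0.5) does not reach this height (|z−center|=13.200 > r=12); Taking the first minus the rest: none of the subtracted shapes is present at this height, so the r=11 sphere is unchanged — 1 connected region; the cylinder at (9.5, -2) is not intersected at this z (z outside [22, 29.5]); Taking the union: only that combined region is present, so the union is just that shape — 1 connected region. Overall, the cross-section is a single solid region. The nearest boundary edge runs (-5.49, 9.51)→(-10.98, 0.00); distance from the point to it = 2.11 mm. The point is not inside any of the regions above, so it lies outside the cross-section (2.11 mm from the nearest boundary).

outside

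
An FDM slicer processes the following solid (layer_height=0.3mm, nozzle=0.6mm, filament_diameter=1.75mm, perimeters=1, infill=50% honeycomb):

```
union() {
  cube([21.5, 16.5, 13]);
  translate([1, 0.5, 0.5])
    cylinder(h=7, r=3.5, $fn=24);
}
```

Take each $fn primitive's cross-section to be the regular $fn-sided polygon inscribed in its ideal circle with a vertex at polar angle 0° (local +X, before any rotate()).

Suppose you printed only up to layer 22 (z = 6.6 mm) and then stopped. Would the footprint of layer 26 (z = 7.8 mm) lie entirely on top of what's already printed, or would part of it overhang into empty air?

Compare the two slices. At z = 6.6: the cube is present — its section is the full 21.5×16.5 rectangle (area 354.75 mm²); the r=3.5 cylinder at (1, 0.5) contributes a regular 24-gon of circumradius 3.5 (area = (24/2)·3.500²·sin(360°/24) = 38.05 mm²); Combining (union): the regions partially overlap — summed areas 392.80 mm² minus the doubly-counted overlap 15.18 mm² gives 377.62 mm² — area = 377.62 mm². At z = 7.8: the 21.5×16.5 cube contributes its full rectangle (area 354.75 mm²); the cylinder at (1, 0.5) is absent (z outside [0.5, 7.5]); Merging all regions: only the 21.5×16.5 cube is present, so the union is just that shape — area = 354.75 mm². Checking containment: the cross-section at z = 7.8 is a subset of the cross-section at z = 6.6.

entirely on top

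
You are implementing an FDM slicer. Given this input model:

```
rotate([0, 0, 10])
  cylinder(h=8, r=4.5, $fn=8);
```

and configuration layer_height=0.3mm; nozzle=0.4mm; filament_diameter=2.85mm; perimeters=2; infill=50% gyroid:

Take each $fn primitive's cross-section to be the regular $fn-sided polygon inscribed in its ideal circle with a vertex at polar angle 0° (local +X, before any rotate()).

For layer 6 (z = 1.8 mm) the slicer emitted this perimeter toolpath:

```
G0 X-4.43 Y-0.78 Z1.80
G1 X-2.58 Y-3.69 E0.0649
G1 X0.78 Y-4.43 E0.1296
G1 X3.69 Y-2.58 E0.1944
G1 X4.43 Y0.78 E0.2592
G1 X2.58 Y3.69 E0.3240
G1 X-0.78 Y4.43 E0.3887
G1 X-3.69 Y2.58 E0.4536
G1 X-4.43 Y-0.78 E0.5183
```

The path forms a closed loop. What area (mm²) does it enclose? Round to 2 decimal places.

57.28 mm²

Apply the shoelace formula to the sequence of (X, Y) vertices; enclosed area = 57.28 mm².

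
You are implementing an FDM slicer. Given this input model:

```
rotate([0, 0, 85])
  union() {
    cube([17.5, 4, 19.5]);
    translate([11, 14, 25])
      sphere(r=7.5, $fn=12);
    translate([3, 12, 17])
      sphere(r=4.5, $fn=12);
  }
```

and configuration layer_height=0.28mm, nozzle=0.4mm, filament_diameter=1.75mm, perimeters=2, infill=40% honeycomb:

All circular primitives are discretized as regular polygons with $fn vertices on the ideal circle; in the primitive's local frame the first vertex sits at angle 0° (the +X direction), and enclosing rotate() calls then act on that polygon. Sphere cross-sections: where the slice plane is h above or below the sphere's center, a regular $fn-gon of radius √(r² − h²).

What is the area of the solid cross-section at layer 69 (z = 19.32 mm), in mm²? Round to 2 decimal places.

186.08 mm²

At z = 19.32 mm: the cube is present — its section is the full 17.5×4 rectangle (area 70.00 mm²); the r=7.5 sphere at (11, 14) contributes a regular 12-gon of circumradius √(7.5²−5.68²) = 4.898 (area = (12/2)·4.898²·sin(360°/12) = 71.96 mm²); the sphere at (3, 12): section is a regular 12-gon, circumradius = √(r²−h²) = √(4.5²−2.32²) = 3.856 (area = (12/2)·3.856²·sin(360°/12) = 44.60 mm²); Combining (union): the regions partially overlap — summed areas 186.57 mm² minus the doubly-counted overlap 0.49 mm² gives 186.08 mm² — area = 186.08 mm²; (whole slice rotated 85° about Z — lengths, areas and connectivity unchanged). Overall, the cross-section has 2 separate islands. Net area = 186.08 mm².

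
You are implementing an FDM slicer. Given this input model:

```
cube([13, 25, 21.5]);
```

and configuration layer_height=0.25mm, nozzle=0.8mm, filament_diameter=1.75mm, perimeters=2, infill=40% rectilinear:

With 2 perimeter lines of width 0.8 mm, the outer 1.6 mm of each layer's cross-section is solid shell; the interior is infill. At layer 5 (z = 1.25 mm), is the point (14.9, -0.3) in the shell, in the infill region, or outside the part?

outside

At z = 1.25 mm: the 13×25 cube contributes its full rectangle. Overall, the cross-section is a single solid region. The nearest boundary edge runs (0.00, 0.00)→(13.00, 0.00); distance from the point to it = 1.92 mm. The point is not inside any of the regions above, so it lies outside the cross-section (1.92 mm from the nearest boundary).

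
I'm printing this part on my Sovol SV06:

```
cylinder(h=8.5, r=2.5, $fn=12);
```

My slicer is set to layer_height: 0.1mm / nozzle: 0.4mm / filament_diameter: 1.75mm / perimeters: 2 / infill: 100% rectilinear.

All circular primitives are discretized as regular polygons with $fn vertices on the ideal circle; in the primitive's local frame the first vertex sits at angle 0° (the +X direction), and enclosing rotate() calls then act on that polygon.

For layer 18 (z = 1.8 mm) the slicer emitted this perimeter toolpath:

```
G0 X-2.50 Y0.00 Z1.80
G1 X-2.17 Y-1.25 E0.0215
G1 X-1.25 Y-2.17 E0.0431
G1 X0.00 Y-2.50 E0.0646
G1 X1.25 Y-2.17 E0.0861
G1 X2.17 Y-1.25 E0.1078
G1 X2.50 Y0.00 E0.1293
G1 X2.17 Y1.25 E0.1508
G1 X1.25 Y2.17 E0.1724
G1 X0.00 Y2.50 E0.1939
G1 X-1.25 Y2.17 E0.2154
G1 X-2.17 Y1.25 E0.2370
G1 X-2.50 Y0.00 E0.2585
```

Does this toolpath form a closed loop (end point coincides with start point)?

yes

Start point (G0): (-2.50, 0.00). End point (last G1): the path returns to the start — closed.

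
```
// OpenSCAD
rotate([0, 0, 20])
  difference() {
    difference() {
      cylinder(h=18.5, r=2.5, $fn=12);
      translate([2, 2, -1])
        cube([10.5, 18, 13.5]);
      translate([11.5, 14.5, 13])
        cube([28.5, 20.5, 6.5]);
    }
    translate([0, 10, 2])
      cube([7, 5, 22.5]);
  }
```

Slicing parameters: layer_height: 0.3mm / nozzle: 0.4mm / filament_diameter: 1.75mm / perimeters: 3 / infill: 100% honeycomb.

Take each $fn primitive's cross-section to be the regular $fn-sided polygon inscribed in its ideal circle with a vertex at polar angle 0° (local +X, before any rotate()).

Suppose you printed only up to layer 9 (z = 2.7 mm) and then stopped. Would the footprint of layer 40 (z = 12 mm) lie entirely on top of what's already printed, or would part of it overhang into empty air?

Compare the two slices. At z = 2.7: the r=2.5 cylinder gives a regular 12-gon of circumradius 2.5 (constant along its height) (area = (12/2)·2.500²·sin(360°/12) = 18.75 mm²); the 10.5×18 cube at (2, 2) contributes its full rectangle (area 189.00 mm²); the cube at (11.5, 14.5) does not reach this height (z outside [13, 19.5]); After the difference (first − rest): starting from the r=2.5 cylinder (18.75 mm²), the 10.5×18 cube at (2, 2) misses the remaining region (no effect) — area = 18.75 mm²; the cube at (0, 10) (footprint 7×5) is included at this height (area 35.00 mm²); After the difference (first − rest): starting from the result so far (18.75 mm²), the 7×5 cube at (0, 10) misses the remaining region (no effect) — area = 18.75 mm²; (whole slice rotated 20° about Z — lengths, areas and connectivity unchanged). At z = 12: the r=2.5 cylinder contributes a regular 12-gon of circumradius 2.5 (area = (12/2)·2.500²·sin(360°/12) = 18.75 mm²); the 10.5×18 cube at (2, 2) contributes its full rectangle (area 189.00 mm²); the cube at (11.5, 14.5) is absent (z outside [13, 19.5]); Taking the first minus the rest: starting from the r=2.5 cylinder (18.75 mm²), the 10.5×18 cube at (2, 2) misses the remaining region (no effect) — area = 18.75 mm²; the cube at (0, 10) (footprint 7×5) is included at this height (area 35.00 mm²); Taking the first minus the rest: starting from the result so far (18.75 mm²), the 7×5 cube at (0, 10) misses the remaining region (no effect) — area = 18.75 mm²; (rotated 20° about Z; rotation is an isometry so areas/perimeters/island counts are preserved). Checking containment: the cross-section at z = 12 is a subset of the cross-section at z = 2.7.

entirely on top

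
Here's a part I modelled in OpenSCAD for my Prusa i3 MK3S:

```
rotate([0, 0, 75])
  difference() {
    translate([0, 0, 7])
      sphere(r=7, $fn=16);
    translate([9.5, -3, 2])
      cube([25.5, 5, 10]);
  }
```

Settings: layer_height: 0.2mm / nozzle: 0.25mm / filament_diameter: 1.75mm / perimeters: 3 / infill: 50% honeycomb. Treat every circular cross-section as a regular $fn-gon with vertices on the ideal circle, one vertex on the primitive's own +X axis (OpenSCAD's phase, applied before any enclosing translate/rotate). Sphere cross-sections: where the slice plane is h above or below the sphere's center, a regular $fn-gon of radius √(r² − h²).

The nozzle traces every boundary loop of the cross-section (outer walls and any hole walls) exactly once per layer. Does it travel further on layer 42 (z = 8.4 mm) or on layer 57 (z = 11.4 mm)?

Layer 42 (z = 8.4): the r=7 sphere contributes a regular 16-gon of circumradius √(7²−1.4²) = 6.859 (perimeter = 2·16·6.859·sin(180°/16) = 42.82 mm); the cube at (9.5, -3) is present — its section is the full 25.5×5 rectangle (perimeter 61.00 mm); Subtracting the remaining from the first: starting from the r=7 sphere, the 25.5×5 cube at (9.5, -3) misses the remaining region (no effect) — boundary = 42.82 mm; (rotated 75° about Z; rotation is an isometry so areas/perimeters/island counts are preserved). So its perimeter = 42.82 mm. Layer 57 (z = 11.4): the r=7 sphere slices to a regular 16-gon of circumradius 5.444 (√(r²−h²) with h=4.4 from center) (perimeter = 2·16·5.444·sin(180°/16) = 33.99 mm); the cube at (9.5, -3) (footprint 25.5×5) is included at this height (perimeter 61.00 mm); Subtracting the remaining from the first: starting from the r=7 sphere, the 25.5×5 cube at (9.5, -3) misses the remaining region (no effect) — boundary = 33.99 mm; (whole slice rotated 75° about Z — lengths, areas and connectivity unchanged). So its perimeter = 33.99 mm. Layer 42 is larger (42.82 vs 33.99 mm).

layer 42 (z = 8.4 mm)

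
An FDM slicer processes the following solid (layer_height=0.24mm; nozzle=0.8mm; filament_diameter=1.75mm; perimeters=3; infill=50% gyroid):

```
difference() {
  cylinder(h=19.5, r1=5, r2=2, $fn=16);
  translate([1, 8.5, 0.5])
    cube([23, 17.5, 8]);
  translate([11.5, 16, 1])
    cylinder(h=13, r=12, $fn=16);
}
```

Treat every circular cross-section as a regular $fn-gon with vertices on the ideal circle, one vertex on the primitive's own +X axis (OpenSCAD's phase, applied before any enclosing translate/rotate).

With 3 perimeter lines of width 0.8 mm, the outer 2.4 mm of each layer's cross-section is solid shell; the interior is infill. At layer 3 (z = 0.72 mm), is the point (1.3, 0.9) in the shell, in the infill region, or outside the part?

At z = 0.72 mm: the cone (r1=5→r2=2) has section circumradius 4.889 here — a regular 16-gon; the 23×17.5 cube at (1, 8.5) contributes its full rectangle; the cylinder at (11.5, 16) does not reach this height (z outside [1, 14]); After the difference (first − rest): starting from the cone, the 23×17.5 cube at (1, 8.5) misses the remaining region (no effect) — 1 connected region. Overall, the cross-section is a single solid region. The nearest boundary edge runs (3.46, 3.46)→(4.52, 1.87); distance from the point to it = 3.21 mm. The point is inside the cross-section and 3.21 mm from the nearest boundary — more than the 2.4 mm shell width (3 × 0.8), so it's in the infill interior.

infill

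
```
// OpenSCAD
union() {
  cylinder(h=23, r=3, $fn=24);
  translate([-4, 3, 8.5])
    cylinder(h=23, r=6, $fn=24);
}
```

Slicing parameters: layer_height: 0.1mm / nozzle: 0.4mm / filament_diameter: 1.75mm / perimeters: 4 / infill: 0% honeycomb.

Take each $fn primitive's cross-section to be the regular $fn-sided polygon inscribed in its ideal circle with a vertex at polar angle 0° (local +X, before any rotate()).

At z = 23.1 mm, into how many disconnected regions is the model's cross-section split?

1

At z = 23.1 mm: the cylinder is not intersected at this z (z outside [0, 23]); the cylinder at (-4, 3): section is a regular 24-gon, circumradius r=6; Merging all regions: only the r=6 cylinder at (-4, 3) is present, so the union is just that shape — 1 connected region. The result has 1 disconnected region.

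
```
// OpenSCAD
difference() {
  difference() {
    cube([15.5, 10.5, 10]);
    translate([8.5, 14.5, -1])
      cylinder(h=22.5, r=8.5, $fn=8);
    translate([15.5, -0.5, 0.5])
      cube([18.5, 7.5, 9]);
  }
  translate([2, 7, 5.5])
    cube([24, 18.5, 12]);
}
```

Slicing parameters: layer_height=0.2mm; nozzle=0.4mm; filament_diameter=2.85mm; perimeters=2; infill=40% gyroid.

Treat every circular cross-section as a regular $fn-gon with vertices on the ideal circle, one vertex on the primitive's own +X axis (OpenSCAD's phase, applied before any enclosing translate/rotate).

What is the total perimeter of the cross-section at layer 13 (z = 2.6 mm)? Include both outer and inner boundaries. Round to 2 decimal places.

At z = 2.6 mm: the cube (footprint 15.5×10.5) is included at this height (perimeter 52.00 mm); the r=8.5 cylinder at (8.5, 14.5) contributes a regular 8-gon of circumradius 8.5 (perimeter = 2·8·8.500·sin(180°/8) = 52.04 mm); the cube at (15.5, -0.5) (footprint 18.5×7.5) is included at this height (perimeter 52.00 mm); Taking the first minus the rest: starting from the 15.5×10.5 cube, the r=8.5 cylinder at (8.5, 14.5) partially overlaps it — only the 40.80 mm² overlap (of its 204.35 mm²) is removed, clipping the outline; the 18.5×7.5 cube at (15.5, -0.5) misses the remaining region (no effect) — boundary = 55.68 mm; the cube at (2, 7) is not intersected at this z (z outside [5.5, 17.5]); Subtracting the remaining from the first: none of the subtracted shapes is present at this height, so that combined region is unchanged — boundary = 55.68 mm. Overall, the cross-section is a single solid region. Total boundary length (outer) = 55.68 mm.

55.68 mm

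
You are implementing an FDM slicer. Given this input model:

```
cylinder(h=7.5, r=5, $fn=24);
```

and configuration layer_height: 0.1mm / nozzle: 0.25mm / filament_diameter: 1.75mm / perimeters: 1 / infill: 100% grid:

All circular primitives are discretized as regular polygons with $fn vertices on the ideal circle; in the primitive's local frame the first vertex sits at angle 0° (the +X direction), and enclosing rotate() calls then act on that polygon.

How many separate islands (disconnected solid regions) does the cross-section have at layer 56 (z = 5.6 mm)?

1

At z = 5.6 mm: the cylinder: section is a regular 24-gon, circumradius r=5. Overall, the cross-section is a single solid region. Island count = 1.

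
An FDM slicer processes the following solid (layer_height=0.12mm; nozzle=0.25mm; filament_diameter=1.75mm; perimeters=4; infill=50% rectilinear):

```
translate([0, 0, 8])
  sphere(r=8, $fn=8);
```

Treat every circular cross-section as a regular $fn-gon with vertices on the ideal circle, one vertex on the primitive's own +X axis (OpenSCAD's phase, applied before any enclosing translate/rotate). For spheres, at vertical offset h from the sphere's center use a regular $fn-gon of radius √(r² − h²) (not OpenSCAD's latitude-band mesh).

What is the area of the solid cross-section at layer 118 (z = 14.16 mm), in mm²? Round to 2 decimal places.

73.69 mm²

At z = 14.16 mm: the sphere: section is a regular 8-gon, circumradius = √(r²−h²) = √(8²−6.16²) = 5.104 (area = (8/2)·5.104²·sin(360°/8) = 73.69 mm²). Overall, the cross-section is a single solid region. Net area = 73.69 mm².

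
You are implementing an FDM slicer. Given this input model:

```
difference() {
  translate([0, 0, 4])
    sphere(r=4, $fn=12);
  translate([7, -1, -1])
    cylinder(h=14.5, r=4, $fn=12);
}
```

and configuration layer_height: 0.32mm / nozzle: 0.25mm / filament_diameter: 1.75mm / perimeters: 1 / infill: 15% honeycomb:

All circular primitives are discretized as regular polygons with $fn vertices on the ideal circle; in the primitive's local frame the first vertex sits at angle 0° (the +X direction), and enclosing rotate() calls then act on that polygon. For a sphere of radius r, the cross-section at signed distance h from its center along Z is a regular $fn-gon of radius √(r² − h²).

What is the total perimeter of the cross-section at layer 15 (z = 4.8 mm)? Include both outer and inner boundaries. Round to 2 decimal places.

24.34 mm

At z = 4.8 mm: the r=4 sphere slices to a regular 12-gon of circumradius 3.919 (√(r²−h²) with h=0.8 from center) (perimeter = 2·12·3.919·sin(180°/12) = 24.34 mm); the r=4 cylinder at (7, -1) contributes a regular 12-gon of circumradius 4 (perimeter = 2·12·4.000·sin(180°/12) = 24.85 mm); After the difference (first − rest): starting from the r=4 sphere, the r=4 cylinder at (7, -1) partially overlaps it — only the 1.43 mm² overlap (of its 48.00 mm²) is removed, clipping the outline — boundary = 24.34 mm. Overall, the cross-section is a single solid region. Total boundary length (outer) = 24.34 mm.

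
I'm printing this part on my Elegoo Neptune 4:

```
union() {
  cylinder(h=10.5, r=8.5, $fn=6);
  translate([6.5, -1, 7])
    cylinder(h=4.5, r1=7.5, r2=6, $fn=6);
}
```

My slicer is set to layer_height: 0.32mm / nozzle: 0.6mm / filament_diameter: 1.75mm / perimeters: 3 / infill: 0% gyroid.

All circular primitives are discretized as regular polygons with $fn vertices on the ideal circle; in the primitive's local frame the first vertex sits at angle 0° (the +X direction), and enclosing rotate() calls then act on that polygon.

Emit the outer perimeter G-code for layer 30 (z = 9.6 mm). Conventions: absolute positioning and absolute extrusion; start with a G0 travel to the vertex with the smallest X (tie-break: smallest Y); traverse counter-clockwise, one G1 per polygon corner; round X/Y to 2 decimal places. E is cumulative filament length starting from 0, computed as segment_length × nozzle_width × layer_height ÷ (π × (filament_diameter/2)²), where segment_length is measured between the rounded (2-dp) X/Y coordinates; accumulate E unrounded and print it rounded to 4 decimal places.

At z = 9.6 mm: the r=8.5 cylinder contributes a regular 6-gon of circumradius 8.5; the cone at (6.5, -1): at t=0.578 of its height the radius interpolates to r₁+(r₂−r₁)t = 6.633, giving a regular 6-gon of that circumradius; Combining (union): the regions partially overlap (shared area 60.51 mm²), so overlapping operands fuse into one piece — 1 connected region. The outline is a single polygon with 10 vertices. Extrusion per mm of travel: 0.6 × 0.32 / (π × 0.875²) = 0.079824. Accumulating E over each segment gives final E = 4.8103.

G0 X-8.50 Y0.00 Z9.60
G1 X-4.25 Y-7.36 E0.6784
G1 X4.25 Y-7.36 E1.3569
G1 X4.61 Y-6.74 E1.4142
G1 X9.82 Y-6.74 E1.8300
G1 X13.13 Y-1.00 E2.3590
G1 X9.82 Y4.74 E2.8879
G1 X5.76 Y4.74 E3.2120
G1 X4.25 Y7.36 E3.4533
G1 X-4.25 Y7.36 E4.1319
G1 X-8.50 Y0.00 E4.8103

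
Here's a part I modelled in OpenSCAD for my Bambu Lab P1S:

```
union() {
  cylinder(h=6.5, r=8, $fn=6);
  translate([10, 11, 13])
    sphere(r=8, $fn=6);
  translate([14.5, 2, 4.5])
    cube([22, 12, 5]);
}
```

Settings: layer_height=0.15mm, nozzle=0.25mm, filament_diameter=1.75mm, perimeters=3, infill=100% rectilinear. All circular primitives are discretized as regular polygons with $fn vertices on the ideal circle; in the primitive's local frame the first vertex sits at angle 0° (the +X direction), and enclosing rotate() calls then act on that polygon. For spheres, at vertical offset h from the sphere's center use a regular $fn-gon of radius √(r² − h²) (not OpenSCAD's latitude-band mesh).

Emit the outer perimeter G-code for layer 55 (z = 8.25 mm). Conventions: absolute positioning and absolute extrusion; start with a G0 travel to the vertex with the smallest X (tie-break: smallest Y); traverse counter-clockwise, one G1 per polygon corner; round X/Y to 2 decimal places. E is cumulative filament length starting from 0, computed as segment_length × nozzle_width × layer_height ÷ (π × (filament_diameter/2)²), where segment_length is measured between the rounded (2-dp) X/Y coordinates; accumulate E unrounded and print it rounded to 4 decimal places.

G0 X3.56 Y11.00 Z8.25
G1 X6.78 Y5.43 E0.1003
G1 X13.22 Y5.43 E0.2007
G1 X14.50 Y7.64 E0.2405
G1 X14.50 Y2.00 E0.3285
G1 X36.50 Y2.00 E0.6715
G1 X36.50 Y14.00 E0.8585
G1 X14.71 Y14.00 E1.1983
G1 X13.22 Y16.57 E1.2446
G1 X6.78 Y16.57 E1.3450
G1 X3.56 Y11.00 E1.4453

At z = 8.25 mm: the cylinder is not intersected at this z (z outside [0, 6.5]); the sphere at (10, 11): section is a regular 6-gon, circumradius = √(r²−h²) = √(8²−4.75²) = 6.437; the cube at (14.5, 2) is present — its section is the full 22×12 rectangle; Combining (union): the regions partially overlap (shared area 6.46 mm²), so overlapping operands fuse into one piece — 1 connected region. The outline is a single polygon with 10 vertices. Extrusion per mm of travel: 0.25 × 0.15 / (π × 0.875²) = 0.015591. Accumulating E over each segment gives final E = 1.4453.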